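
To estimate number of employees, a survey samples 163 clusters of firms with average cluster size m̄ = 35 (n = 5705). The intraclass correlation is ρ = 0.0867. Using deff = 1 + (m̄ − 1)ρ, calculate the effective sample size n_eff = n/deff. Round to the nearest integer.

1445

deff = 1 + (35 − 1)·0.0867 = 1 + 2.9478 = 3.9478.
n_eff = 5705 / 3.9478 = 1445.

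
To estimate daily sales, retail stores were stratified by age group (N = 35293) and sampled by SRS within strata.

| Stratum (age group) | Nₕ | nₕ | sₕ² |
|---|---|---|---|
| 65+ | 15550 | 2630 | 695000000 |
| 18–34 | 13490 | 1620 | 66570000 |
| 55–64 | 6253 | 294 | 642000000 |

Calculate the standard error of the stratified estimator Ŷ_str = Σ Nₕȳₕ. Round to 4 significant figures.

1.188 × 10^7

Var(Ŷ_str) = Σₕ Nₕ²(1 − fₕ)sₕ²/nₕ.
65+: 15550²·(1 − 2630/15550)·695000000/2630 = 5.3091129 × 10^13.
18–34: 13490²·(1 − 1620/13490)·66570000/1620 = 6.5800048 × 10^12.
55–64: 6253²·(1 − 294/6253)·642000000/294 = 8.1367226 × 10^13.
Sum = 1.4103836 × 10^14.
SE = √(1.4103836 × 10^14) = 1.188 × 10^7.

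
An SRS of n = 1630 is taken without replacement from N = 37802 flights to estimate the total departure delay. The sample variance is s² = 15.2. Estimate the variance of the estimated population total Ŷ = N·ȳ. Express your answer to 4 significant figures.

1.275 × 10^7

Var(Ŷ) = N²·Var(ȳ) = N²·(1 − n/N)·s²/n.
f = 1630/37802 = 0.04311941; Var(ȳ) = 0.95688059·15.2/1630 = 0.0089230582.
Var(Ŷ) = 37802² · 0.0089230582 = 1.2750972 × 10^7.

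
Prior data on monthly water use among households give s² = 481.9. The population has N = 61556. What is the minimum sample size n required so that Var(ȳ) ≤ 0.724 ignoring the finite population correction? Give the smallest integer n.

666

Without fpc, n₀ = s²/D = 481.9/0.724 = 665.6077.
Rounding up, n = 666.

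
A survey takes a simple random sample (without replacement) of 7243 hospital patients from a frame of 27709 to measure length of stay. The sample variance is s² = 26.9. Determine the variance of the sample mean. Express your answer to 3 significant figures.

Under SRS without replacement, Var(ȳ) = (1 − f)·s²/n with f = n/N = 7243/27709 = 0.26139521.
Var(ȳ) = (1 − 0.26139521)·26.9/7243 = 0.73860479·0.0037139307 = 0.002743127.

0.00274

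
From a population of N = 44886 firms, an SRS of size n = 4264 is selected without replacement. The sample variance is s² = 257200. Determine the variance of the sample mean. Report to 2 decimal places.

Under SRS without replacement, Var(ȳ) = (1 − f)·s²/n with f = n/N = 4264/44886 = 0.09499621.
Var(ȳ) = (1 − 0.09499621)·257200/4264 = 0.90500379·60.318949 = 54.588878.

54.59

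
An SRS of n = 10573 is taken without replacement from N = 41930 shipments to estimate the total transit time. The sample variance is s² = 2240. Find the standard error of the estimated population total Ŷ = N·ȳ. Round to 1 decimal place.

16689.9

Var(Ŷ) = N²·Var(ȳ) = N²·(1 − n/N)·s²/n.
f = 10573/41930 = 0.25215836; Var(ȳ) = 0.74784164·2240/10573 = 0.15843803.
Var(Ŷ) = 41930² · 0.15843803 = 2.7855385 × 10^8.
SE(Ŷ) = √(2.7855385 × 10^8) = 16689.9.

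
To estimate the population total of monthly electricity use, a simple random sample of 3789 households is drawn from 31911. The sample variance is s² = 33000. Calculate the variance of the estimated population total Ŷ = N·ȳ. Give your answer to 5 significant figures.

7.8158 × 10^9

Var(Ŷ) = N²·Var(ȳ) = N²·(1 − n/N)·s²/n.
f = 3789/31911 = 0.11873649; Var(ȳ) = 0.88126351·33000/3789 = 7.6752958.
Var(Ŷ) = 31911² · 7.6752958 = 7.8158452 × 10^9.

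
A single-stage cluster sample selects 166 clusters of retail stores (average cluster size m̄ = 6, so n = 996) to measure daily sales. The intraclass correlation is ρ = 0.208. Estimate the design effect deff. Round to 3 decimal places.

2.040

deff = 1 + (6 − 1)·0.208 = 1 + 1.04 = 2.04.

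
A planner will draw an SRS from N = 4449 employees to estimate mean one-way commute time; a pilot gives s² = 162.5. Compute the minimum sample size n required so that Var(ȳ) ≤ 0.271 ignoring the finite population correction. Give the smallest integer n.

Without fpc, n₀ = s²/D = 162.5/0.271 = 599.6310.
Rounding up, n = 600.

600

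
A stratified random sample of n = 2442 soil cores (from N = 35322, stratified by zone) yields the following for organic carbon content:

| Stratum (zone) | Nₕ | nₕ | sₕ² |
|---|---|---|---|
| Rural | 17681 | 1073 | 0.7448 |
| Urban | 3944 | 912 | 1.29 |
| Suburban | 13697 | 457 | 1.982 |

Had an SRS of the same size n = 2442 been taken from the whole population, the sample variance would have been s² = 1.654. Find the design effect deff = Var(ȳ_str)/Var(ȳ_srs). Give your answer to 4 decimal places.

1.2805

Var(ȳ_str) = Σ Wₕ²(1−fₕ)sₕ²/nₕ with Wₕ = Nₕ/35322:
  Rural: (17681/35322)²·(1−1073/17681)·0.7448/1073 = 1.6337046 × 10^-4
  Urban: (3944/35322)²·(1−912/3944)·1.29/912 = 1.3557212 × 10^-5
  Suburban: (13697/35322)²·(1−457/13697)·1.982/457 = 6.3039146 × 10^-4
  → Var(ȳ_str) = 8.0731913 × 10^-4.
Var(ȳ_srs) = (1 − 2442/35322)·1.654/2442 = 6.3048734 × 10^-4.
deff = (8.0731913 × 10^-4) / (6.3048734 × 10^-4) = 1.2805.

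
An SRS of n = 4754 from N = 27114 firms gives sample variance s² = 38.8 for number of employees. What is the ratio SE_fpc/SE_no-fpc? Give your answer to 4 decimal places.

0.9081

f = n/N = 4754/27114 = 0.17533378.
SE_no-fpc = √(s²/n) = 0.090341287; SE_fpc = √((1−f)s²/n) = 0.082039948.
Ratio = √(1−f) = 0.90811135.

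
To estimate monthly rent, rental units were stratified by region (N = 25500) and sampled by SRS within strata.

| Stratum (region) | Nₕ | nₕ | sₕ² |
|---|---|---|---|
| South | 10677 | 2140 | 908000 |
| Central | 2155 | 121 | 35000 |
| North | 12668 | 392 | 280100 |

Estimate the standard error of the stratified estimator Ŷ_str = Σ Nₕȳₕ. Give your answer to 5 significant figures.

Var(Ŷ_str) = Σₕ Nₕ²(1 − fₕ)sₕ²/nₕ.
South: 10677²·(1 − 2140/10677)·908000/2140 = 3.8674668 × 10^10.
Central: 2155²·(1 − 121/2155)·35000/121 = 1.267888 × 10^9.
North: 12668²·(1 − 392/12668)·280100/392 = 1.1111993 × 10^11.
Sum = 1.5106249 × 10^11.
SE = √(1.5106249 × 10^11) = 388670.

388670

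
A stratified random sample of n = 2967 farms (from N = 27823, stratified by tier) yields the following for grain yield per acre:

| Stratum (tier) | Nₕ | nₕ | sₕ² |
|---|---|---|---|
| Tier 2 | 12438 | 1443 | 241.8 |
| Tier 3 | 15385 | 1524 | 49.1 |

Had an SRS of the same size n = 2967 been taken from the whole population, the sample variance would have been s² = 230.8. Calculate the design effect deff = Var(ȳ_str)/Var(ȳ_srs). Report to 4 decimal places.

Var(ȳ_str) = Σ Wₕ²(1−fₕ)sₕ²/nₕ with Wₕ = Nₕ/27823:
  Tier 2: (12438/27823)²·(1−1443/12438)·241.8/1443 = 0.029602463
  Tier 3: (15385/27823)²·(1−1524/15385)·49.1/1524 = 0.0088752517
  → Var(ȳ_str) = 0.038477715.
Var(ȳ_srs) = (1 − 2967/27823)·230.8/2967 = 0.069493717.
deff = 0.038477715 / 0.069493717 = 0.5537.

0.5537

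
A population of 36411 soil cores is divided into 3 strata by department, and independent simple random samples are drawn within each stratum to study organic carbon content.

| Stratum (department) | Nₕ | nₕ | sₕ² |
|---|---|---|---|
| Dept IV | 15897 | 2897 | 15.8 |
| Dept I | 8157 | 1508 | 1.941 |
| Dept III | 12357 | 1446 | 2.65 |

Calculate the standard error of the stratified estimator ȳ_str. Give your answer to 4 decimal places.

Var(ȳ_str) = Σₕ Wₕ²(1 − fₕ)sₕ²/nₕ with Wₕ = Nₕ/N, N = 36411.
Dept IV: Wₕ = 0.43659883; term = 0.43659883²·(1 − 0.18223564)·15.8/2897 = 8.5016242 × 10^-4.
Dept I: Wₕ = 0.22402571; term = 0.22402571²·(1 − 0.18487189)·1.941/1508 = 5.2655747 × 10^-5.
Dept III: Wₕ = 0.33937546; term = 0.33937546²·(1 − 0.11701869)·2.65/1446 = 1.8637599 × 10^-4.
Sum = 0.0010891942.
SE = √(0.0010891942) = 0.0330.

0.0330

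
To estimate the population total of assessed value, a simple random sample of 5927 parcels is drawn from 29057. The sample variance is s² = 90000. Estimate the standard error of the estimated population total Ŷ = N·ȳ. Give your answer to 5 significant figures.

Var(Ŷ) = N²·Var(ȳ) = N²·(1 − n/N)·s²/n.
f = 5927/29057 = 0.20397839; Var(ȳ) = 0.79602161·90000/5927 = 12.087387.
Var(Ŷ) = 29057² · 12.087387 = 1.0205493 × 10^10.
SE(Ŷ) = √(1.0205493 × 10^10) = 101020.

101020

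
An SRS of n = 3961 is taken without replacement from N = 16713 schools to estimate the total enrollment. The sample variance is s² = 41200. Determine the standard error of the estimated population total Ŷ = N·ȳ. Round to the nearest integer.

47083

Var(Ŷ) = N²·Var(ȳ) = N²·(1 − n/N)·s²/n.
f = 3961/16713 = 0.23700114; Var(ȳ) = 0.76299886·41200/3961 = 7.9362669.
Var(Ŷ) = 16713² · 7.9362669 = 2.2167927 × 10^9.
SE(Ŷ) = √(2.2167927 × 10^9) = 47083.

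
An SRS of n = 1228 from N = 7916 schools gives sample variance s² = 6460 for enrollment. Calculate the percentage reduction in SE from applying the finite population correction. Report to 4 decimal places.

8.0831

f = n/N = 1228/7916 = 0.15512885.
SE_no-fpc = √(s²/n) = 2.2935968; SE_fpc = √((1−f)s²/n) = 2.1082025.
Ratio = √(1−f) = 0.91916873. Reduction = 100·(1 − 0.91916873) = 8.0831%.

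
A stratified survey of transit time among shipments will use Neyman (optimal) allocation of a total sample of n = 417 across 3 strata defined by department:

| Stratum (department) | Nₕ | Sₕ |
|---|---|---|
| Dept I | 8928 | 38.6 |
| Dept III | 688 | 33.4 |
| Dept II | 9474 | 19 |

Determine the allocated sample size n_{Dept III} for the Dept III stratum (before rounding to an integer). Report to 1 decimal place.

17.5

Neyman allocation: nₕ = n·NₕSₕ / Σⱼ NⱼSⱼ.
Σ NⱼSⱼ = 8928·38.6 + 688·33.4 + 9474·19 = 547606.
n_{Dept III} = 417·688·33.4 / 547606 = 17.5.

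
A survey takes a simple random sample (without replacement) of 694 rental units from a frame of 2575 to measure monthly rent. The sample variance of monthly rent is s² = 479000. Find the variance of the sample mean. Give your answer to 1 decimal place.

504.2

Under SRS without replacement, Var(ȳ) = (1 − f)·s²/n with f = n/N = 694/2575 = 0.26951456.
Var(ȳ) = (1 − 0.26951456)·479000/694 = 0.73048544·690.20173 = 504.18231.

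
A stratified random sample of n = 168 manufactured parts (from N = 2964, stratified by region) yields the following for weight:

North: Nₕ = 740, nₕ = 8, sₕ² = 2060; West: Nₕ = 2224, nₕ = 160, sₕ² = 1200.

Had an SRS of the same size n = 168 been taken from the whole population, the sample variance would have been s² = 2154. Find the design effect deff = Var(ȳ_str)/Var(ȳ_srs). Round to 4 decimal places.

Var(ȳ_str) = Σ Wₕ²(1−fₕ)sₕ²/nₕ with Wₕ = Nₕ/2964:
  North: (740/2964)²·(1−8/740)·2060/8 = 15.876824
  West: (2224/2964)²·(1−160/2224)·1200/160 = 3.9187661
  → Var(ȳ_str) = 19.79559.
Var(ȳ_srs) = (1 − 168/2964)·2154/168 = 12.094708.
deff = 19.79559 / 12.094708 = 1.6367.

1.6367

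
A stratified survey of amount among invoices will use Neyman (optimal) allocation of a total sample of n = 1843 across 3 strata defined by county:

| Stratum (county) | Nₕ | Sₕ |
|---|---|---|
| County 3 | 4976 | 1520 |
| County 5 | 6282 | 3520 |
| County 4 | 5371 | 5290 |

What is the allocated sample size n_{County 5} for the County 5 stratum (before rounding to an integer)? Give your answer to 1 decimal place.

701.6

Neyman allocation: nₕ = n·NₕSₕ / Σⱼ NⱼSⱼ.
Σ NⱼSⱼ = 4976·1520 + 6282·3520 + 5371·5290 = 5.808875 × 10^7.
n_{County 5} = 1843·6282·3520 / (5.808875 × 10^7) = 701.6.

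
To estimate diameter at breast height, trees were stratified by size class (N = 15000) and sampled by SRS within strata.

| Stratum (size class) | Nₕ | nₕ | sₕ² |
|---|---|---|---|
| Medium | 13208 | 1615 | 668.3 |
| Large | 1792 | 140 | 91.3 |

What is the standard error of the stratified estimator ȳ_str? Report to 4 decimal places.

0.5387

Var(ȳ_str) = Σₕ Wₕ²(1 − fₕ)sₕ²/nₕ with Wₕ = Nₕ/N, N = 15000.
Medium: Wₕ = 0.88053333; term = 0.88053333²·(1 − 0.12227438)·668.3/1615 = 0.2816108.
Large: Wₕ = 0.11946667; term = 0.11946667²·(1 − 0.07812500)·91.3/140 = 0.0085804146.
Sum = 0.29019121.
SE = √(0.29019121) = 0.5387.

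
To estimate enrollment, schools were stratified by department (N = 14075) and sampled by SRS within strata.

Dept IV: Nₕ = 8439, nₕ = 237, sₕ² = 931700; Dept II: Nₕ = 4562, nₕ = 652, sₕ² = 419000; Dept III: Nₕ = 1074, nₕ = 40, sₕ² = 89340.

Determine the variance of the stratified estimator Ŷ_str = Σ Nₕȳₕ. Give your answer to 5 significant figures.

2.8605 × 10^11

Var(Ŷ_str) = Σₕ Nₕ²(1 − fₕ)sₕ²/nₕ.
Dept IV: 8439²·(1 − 237/8439)·931700/237 = 2.7210624 × 10^11.
Dept II: 4562²·(1 − 652/4562)·419000/652 = 1.1463005 × 10^10.
Dept III: 1074²·(1 − 40/1074)·89340/40 = 2.4803375 × 10^9.
Sum = 2.8604958 × 10^11.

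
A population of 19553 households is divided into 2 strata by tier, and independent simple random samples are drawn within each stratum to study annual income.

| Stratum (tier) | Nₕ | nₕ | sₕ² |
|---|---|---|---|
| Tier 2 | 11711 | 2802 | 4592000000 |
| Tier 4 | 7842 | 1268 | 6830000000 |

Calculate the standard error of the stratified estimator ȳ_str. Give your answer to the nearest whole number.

Var(ȳ_str) = Σₕ Wₕ²(1 − fₕ)sₕ²/nₕ with Wₕ = Nₕ/N, N = 19553.
Tier 2: Wₕ = 0.59893622; term = 0.59893622²·(1 − 0.23926223)·4592000000/2802 = 447228.93.
Tier 4: Wₕ = 0.40106378; term = 0.40106378²·(1 − 0.16169345)·6830000000/1268 = 726325.33.
Sum = 1.1735543 × 10^6.
SE = √(1.1735543 × 10^6) = 1083.

1083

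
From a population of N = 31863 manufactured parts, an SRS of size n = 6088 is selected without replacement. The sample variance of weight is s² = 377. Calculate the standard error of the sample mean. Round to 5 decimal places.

0.22382

Under SRS without replacement, Var(ȳ) = (1 − f)·s²/n with f = n/N = 6088/31863 = 0.19106801.
Var(ȳ) = (1 − 0.19106801)·377/6088 = 0.80893199·0.061925099 = 0.050093193.
SE(ȳ) = √(0.050093193) = 0.22382.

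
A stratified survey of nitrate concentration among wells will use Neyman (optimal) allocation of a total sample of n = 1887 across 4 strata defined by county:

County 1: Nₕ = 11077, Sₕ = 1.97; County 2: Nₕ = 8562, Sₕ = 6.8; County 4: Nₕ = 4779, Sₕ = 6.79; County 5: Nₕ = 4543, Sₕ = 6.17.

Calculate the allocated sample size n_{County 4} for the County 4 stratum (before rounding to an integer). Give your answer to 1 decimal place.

Neyman allocation: nₕ = n·NₕSₕ / Σⱼ NⱼSⱼ.
Σ NⱼSⱼ = 11077·1.97 + 8562·6.8 + 4779·6.79 + 4543·6.17 = 140523.01.
n_{County 4} = 1887·4779·6.79 / 140523.01 = 435.7.

435.7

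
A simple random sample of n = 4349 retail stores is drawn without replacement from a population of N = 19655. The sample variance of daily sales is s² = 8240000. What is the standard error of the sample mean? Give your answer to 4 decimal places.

Under SRS without replacement, Var(ȳ) = (1 − f)·s²/n with f = n/N = 4349/19655 = 0.22126685.
Var(ȳ) = (1 − 0.22126685)·8240000/4349 = 0.77873315·1894.6884 = 1475.4567.
SE(ȳ) = √(1475.4567) = 38.4117.

38.4117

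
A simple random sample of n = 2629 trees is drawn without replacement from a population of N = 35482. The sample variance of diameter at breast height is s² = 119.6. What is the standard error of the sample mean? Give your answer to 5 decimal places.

0.20524

Under SRS without replacement, Var(ȳ) = (1 − f)·s²/n with f = n/N = 2629/35482 = 0.07409391.
Var(ȳ) = (1 − 0.07409391)·119.6/2629 = 0.92590609·0.045492583 = 0.04212186.
SE(ȳ) = √(0.04212186) = 0.20524.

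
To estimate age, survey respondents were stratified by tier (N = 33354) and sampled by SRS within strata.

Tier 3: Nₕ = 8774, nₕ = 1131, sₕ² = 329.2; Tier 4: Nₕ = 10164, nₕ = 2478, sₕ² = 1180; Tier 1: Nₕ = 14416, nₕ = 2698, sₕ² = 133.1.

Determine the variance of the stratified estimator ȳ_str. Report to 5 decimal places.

Var(ȳ_str) = Σₕ Wₕ²(1 − fₕ)sₕ²/nₕ with Wₕ = Nₕ/N, N = 33354.
Tier 3: Wₕ = 0.26305690; term = 0.26305690²·(1 − 0.12890358)·329.2/1131 = 0.017545383.
Tier 4: Wₕ = 0.30473107; term = 0.30473107²·(1 − 0.24380165)·1180/2478 = 0.033438739.
Tier 1: Wₕ = 0.43221203; term = 0.43221203²·(1 − 0.18715316)·133.1/2698 = 0.0074909781.
Sum = 0.0584751.

0.05848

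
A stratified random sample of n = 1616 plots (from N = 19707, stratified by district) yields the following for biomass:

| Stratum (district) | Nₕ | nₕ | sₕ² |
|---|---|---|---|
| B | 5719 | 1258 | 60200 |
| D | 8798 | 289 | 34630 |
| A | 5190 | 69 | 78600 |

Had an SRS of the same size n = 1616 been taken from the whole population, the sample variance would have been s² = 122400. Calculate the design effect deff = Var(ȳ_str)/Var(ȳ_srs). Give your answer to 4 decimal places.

Var(ȳ_str) = Σ Wₕ²(1−fₕ)sₕ²/nₕ with Wₕ = Nₕ/19707:
  B: (5719/19707)²·(1−1258/5719)·60200/1258 = 3.143599
  D: (8798/19707)²·(1−289/8798)·34630/289 = 23.098091
  A: (5190/19707)²·(1−69/5190)·78600/69 = 77.956899
  → Var(ȳ_str) = 104.19859.
Var(ȳ_srs) = (1 − 1616/19707)·122400/1616 = 69.531583.
deff = 104.19859 / 69.531583 = 1.4986.

1.4986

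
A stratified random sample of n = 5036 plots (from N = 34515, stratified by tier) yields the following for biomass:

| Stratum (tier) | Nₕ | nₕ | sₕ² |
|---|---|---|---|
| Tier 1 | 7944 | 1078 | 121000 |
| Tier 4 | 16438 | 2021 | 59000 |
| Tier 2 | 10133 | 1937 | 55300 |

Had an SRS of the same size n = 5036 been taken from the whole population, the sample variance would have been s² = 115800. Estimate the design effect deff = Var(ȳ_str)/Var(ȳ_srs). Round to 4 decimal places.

Var(ȳ_str) = Σ Wₕ²(1−fₕ)sₕ²/nₕ with Wₕ = Nₕ/34515:
  Tier 1: (7944/34515)²·(1−1078/7944)·121000/1078 = 5.1391807
  Tier 4: (16438/34515)²·(1−2021/16438)·59000/2021 = 5.8075615
  Tier 2: (10133/34515)²·(1−1937/10133)·55300/1937 = 1.9903055
  → Var(ȳ_str) = 12.937048.
Var(ȳ_srs) = (1 − 5036/34515)·115800/5036 = 19.639377.
deff = 12.937048 / 19.639377 = 0.6587.

0.6587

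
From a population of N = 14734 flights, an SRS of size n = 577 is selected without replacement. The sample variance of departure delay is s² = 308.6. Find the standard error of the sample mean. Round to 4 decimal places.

0.7169

Under SRS without replacement, Var(ȳ) = (1 − f)·s²/n with f = n/N = 577/14734 = 0.03916112.
Var(ȳ) = (1 − 0.03916112)·308.6/577 = 0.96083888·0.53483536 = 0.5138906.
SE(ȳ) = √(0.5138906) = 0.7169.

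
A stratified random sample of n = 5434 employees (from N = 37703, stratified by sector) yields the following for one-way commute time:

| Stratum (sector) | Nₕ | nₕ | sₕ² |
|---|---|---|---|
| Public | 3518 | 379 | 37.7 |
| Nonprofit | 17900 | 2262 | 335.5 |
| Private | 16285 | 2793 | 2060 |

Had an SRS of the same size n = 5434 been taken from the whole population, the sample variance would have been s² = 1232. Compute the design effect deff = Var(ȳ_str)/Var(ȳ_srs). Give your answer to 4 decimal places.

0.7420

Var(ȳ_str) = Σ Wₕ²(1−fₕ)sₕ²/nₕ with Wₕ = Nₕ/37703:
  Public: (3518/37703)²·(1−379/3518)·37.7/379 = 7.7274726 × 10^-4
  Nonprofit: (17900/37703)²·(1−2262/17900)·335.5/2262 = 0.02920669
  Private: (16285/37703)²·(1−2793/16285)·2060/2793 = 0.11400097
  → Var(ȳ_str) = 0.14398041.
Var(ȳ_srs) = (1 − 5434/37703)·1232/5434 = 0.1940442.
deff = 0.14398041 / 0.1940442 = 0.7420.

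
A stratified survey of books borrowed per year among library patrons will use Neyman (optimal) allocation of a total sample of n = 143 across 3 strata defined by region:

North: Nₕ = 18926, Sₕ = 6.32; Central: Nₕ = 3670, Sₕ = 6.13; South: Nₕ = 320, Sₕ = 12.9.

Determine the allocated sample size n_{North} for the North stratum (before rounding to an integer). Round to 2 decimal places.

Neyman allocation: nₕ = n·NₕSₕ / Σⱼ NⱼSⱼ.
Σ NⱼSⱼ = 18926·6.32 + 3670·6.13 + 320·12.9 = 146237.42.
n_{North} = 143·18926·6.32 / 146237.42 = 116.96.

116.96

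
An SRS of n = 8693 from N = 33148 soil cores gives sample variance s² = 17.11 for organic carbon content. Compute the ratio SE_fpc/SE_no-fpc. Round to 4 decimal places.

0.8589

f = n/N = 8693/33148 = 0.26224810.
SE_no-fpc = √(s²/n) = 0.044364967; SE_fpc = √((1−f)s²/n) = 0.038106173.
Ratio = √(1−f) = 0.85892485.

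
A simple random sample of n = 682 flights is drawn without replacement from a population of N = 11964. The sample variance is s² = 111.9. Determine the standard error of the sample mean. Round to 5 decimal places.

0.39335

Under SRS without replacement, Var(ȳ) = (1 − f)·s²/n with f = n/N = 682/11964 = 0.05700435.
Var(ȳ) = (1 − 0.05700435)·111.9/682 = 0.94299565·0.16407625 = 0.15472319.
SE(ȳ) = √(0.15472319) = 0.39335.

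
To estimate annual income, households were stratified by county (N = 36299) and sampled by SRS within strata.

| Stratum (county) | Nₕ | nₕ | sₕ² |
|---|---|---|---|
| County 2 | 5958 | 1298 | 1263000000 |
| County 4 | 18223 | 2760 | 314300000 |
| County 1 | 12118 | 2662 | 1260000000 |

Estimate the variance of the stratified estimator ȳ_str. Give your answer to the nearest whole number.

86020

Var(ȳ_str) = Σₕ Wₕ²(1 − fₕ)sₕ²/nₕ with Wₕ = Nₕ/N, N = 36299.
County 2: Wₕ = 0.16413675; term = 0.16413675²·(1 − 0.21785834)·1263000000/1298 = 20503.394.
County 4: Wₕ = 0.50202485; term = 0.50202485²·(1 − 0.15145695)·314300000/2760 = 24353.4.
County 1: Wₕ = 0.33383840; term = 0.33383840²·(1 − 0.21967321)·1260000000/2662 = 41163.433.
Sum = 86020.227.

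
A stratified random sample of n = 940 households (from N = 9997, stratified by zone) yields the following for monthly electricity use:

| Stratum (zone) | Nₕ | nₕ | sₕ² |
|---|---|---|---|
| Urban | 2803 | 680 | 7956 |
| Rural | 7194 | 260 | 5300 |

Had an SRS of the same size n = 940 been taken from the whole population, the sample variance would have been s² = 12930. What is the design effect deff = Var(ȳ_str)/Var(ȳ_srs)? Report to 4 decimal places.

Var(ȳ_str) = Σ Wₕ²(1−fₕ)sₕ²/nₕ with Wₕ = Nₕ/9997:
  Urban: (2803/9997)²·(1−680/2803)·7956/680 = 0.69665791
  Rural: (7194/9997)²·(1−260/7194)·5300/260 = 10.174601
  → Var(ȳ_str) = 10.871259.
Var(ȳ_srs) = (1 − 940/9997)·12930/940 = 12.461931.
deff = 10.871259 / 12.461931 = 0.8724.

0.8724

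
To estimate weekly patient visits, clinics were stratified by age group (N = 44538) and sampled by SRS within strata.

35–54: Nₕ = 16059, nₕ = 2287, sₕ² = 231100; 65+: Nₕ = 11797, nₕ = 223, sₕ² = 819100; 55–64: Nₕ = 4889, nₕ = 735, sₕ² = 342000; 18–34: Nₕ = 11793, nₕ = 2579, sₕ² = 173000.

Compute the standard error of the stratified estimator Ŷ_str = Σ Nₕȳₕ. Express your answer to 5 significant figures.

Var(Ŷ_str) = Σₕ Nₕ²(1 − fₕ)sₕ²/nₕ.
35–54: 16059²·(1 − 2287/16059)·231100/2287 = 2.2348547 × 10^10.
65+: 11797²·(1 − 223/11797)·819100/223 = 5.0151869 × 10^11.
55–64: 4889²·(1 − 735/4889)·342000/735 = 9.4498583 × 10^9.
18–34: 11793²·(1 − 2579/11793)·173000/2579 = 7.2889885 × 10^9.
Sum = 5.4060608 × 10^11.
SE = √(5.4060608 × 10^11) = 735260.

735260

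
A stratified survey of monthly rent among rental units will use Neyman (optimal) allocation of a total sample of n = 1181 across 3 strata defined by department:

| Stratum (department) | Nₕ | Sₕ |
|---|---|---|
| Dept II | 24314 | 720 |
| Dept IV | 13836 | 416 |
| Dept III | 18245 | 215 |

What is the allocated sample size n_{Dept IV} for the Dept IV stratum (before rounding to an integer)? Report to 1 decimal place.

Neyman allocation: nₕ = n·NₕSₕ / Σⱼ NⱼSⱼ.
Σ NⱼSⱼ = 24314·720 + 13836·416 + 18245·215 = 2.7184531 × 10^7.
n_{Dept IV} = 1181·13836·416 / (2.7184531 × 10^7) = 250.1.

250.1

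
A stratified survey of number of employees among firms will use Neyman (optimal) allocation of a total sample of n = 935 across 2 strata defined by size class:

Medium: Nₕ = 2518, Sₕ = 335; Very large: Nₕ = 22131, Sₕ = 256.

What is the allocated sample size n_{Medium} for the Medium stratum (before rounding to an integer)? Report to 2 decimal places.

121.17

Neyman allocation: nₕ = n·NₕSₕ / Σⱼ NⱼSⱼ.
Σ NⱼSⱼ = 2518·335 + 22131·256 = 6.509066 × 10^6.
n_{Medium} = 935·2518·335 / (6.509066 × 10^6) = 121.17.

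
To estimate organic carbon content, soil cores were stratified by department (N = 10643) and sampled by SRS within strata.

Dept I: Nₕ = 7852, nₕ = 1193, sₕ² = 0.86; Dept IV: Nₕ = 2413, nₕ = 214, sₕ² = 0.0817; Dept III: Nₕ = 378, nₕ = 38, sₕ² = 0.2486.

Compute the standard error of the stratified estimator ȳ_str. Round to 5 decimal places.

Var(ȳ_str) = Σₕ Wₕ²(1 − fₕ)sₕ²/nₕ with Wₕ = Nₕ/N, N = 10643.
Dept I: Wₕ = 0.73776191; term = 0.73776191²·(1 − 0.15193581)·0.86/1193 = 3.3275086 × 10^-4.
Dept IV: Wₕ = 0.22672179; term = 0.22672179²·(1 − 0.08868628)·0.0817/214 = 1.788392 × 10^-5.
Dept III: Wₕ = 0.03551630; term = 0.03551630²·(1 − 0.10052910)·0.2486/38 = 7.4226694 × 10^-6.
Sum = 3.5805745 × 10^-4.
SE = √(3.5805745 × 10^-4) = 0.01892.

0.01892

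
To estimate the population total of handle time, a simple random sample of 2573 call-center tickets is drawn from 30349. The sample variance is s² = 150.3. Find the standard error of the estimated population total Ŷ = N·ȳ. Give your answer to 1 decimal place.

Var(Ŷ) = N²·Var(ȳ) = N²·(1 − n/N)·s²/n.
f = 2573/30349 = 0.08478039; Var(ȳ) = 0.91521961·150.3/2573 = 0.053461915.
Var(Ŷ) = 30349² · 0.053461915 = 4.9241728 × 10^7.
SE(Ŷ) = √(4.9241728 × 10^7) = 7017.2.

7017.2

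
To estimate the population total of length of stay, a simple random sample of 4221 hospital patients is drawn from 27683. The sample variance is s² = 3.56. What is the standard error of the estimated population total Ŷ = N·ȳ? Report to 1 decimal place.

740.1

Var(Ŷ) = N²·Var(ȳ) = N²·(1 − n/N)·s²/n.
f = 4221/27683 = 0.15247625; Var(ȳ) = 0.84752375·3.56/4221 = 7.1480326 × 10^-4.
Var(Ŷ) = 27683² · (7.1480326 × 10^-4) = 547788.4.
SE(Ŷ) = √(547788.4) = 740.1.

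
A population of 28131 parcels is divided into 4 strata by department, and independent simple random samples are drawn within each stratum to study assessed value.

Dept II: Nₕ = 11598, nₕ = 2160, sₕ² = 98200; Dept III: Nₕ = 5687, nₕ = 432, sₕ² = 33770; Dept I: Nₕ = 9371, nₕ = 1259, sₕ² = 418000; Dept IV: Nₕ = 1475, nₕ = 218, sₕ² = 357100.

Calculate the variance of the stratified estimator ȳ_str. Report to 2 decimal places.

Var(ȳ_str) = Σₕ Wₕ²(1 − fₕ)sₕ²/nₕ with Wₕ = Nₕ/N, N = 28131.
Dept II: Wₕ = 0.41228538; term = 0.41228538²·(1 − 0.18623901)·98200/2160 = 6.2885493.
Dept III: Wₕ = 0.20216132; term = 0.20216132²·(1 − 0.07596272)·33770/432 = 2.9521126.
Dept I: Wₕ = 0.33312005; term = 0.33312005²·(1 − 0.13435066)·418000/1259 = 31.892906.
Dept IV: Wₕ = 0.05243326; term = 0.05243326²·(1 − 0.14779661)·357100/218 = 3.8378705.
Sum = 44.971438.

44.97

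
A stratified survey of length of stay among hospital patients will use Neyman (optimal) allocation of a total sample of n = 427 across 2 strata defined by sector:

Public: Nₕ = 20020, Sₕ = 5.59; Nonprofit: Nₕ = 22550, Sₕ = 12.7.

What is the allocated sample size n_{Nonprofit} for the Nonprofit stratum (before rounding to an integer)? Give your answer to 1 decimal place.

307.0

Neyman allocation: nₕ = n·NₕSₕ / Σⱼ NⱼSⱼ.
Σ NⱼSⱼ = 20020·5.59 + 22550·12.7 = 398296.8.
n_{Nonprofit} = 427·22550·12.7 / 398296.8 = 307.0.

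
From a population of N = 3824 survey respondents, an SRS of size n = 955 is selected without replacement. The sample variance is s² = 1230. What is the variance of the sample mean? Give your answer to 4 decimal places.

Under SRS without replacement, Var(ȳ) = (1 − f)·s²/n with f = n/N = 955/3824 = 0.24973849.
Var(ȳ) = (1 − 0.24973849)·1230/955 = 0.75026151·1.2879581 = 0.9663054.

0.9663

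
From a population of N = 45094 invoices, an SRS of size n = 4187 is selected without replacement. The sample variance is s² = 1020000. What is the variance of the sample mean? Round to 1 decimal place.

Under SRS without replacement, Var(ȳ) = (1 − f)·s²/n with f = n/N = 4187/45094 = 0.09285049.
Var(ȳ) = (1 − 0.09285049)·1020000/4187 = 0.90714951·243.61118 = 220.99176.

221.0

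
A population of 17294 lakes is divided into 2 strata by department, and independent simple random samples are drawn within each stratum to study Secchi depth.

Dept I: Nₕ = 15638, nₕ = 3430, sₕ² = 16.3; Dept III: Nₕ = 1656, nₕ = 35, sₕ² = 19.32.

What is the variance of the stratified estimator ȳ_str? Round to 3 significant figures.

Var(ȳ_str) = Σₕ Wₕ²(1 − fₕ)sₕ²/nₕ with Wₕ = Nₕ/N, N = 17294.
Dept I: Wₕ = 0.90424425; term = 0.90424425²·(1 − 0.21933751)·16.3/3430 = 0.0030333904.
Dept III: Wₕ = 0.09575575; term = 0.09575575²·(1 − 0.02113527)·19.32/35 = 0.0049544051.
Sum = 0.0079877955.

0.00799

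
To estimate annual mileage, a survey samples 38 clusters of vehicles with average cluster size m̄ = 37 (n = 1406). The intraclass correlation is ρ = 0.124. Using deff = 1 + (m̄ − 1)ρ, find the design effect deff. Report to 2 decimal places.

5.46

deff = 1 + (37 − 1)·0.124 = 1 + 4.464 = 5.464.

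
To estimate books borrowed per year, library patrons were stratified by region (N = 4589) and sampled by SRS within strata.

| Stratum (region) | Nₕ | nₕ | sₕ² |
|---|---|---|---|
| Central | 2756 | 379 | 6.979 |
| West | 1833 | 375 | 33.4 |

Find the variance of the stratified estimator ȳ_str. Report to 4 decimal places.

0.0170

Var(ȳ_str) = Σₕ Wₕ²(1 − fₕ)sₕ²/nₕ with Wₕ = Nₕ/N, N = 4589.
Central: Wₕ = 0.60056657; term = 0.60056657²·(1 − 0.13751814)·6.979/379 = 0.0057283068.
West: Wₕ = 0.39943343; term = 0.39943343²·(1 − 0.20458265)·33.4/375 = 0.011303139.
Sum = 0.017031446.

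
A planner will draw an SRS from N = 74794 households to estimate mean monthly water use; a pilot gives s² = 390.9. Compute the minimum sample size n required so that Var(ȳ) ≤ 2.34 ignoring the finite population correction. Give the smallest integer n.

168

Without fpc, n₀ = s²/D = 390.9/2.34 = 167.0513.
Rounding up, n = 168.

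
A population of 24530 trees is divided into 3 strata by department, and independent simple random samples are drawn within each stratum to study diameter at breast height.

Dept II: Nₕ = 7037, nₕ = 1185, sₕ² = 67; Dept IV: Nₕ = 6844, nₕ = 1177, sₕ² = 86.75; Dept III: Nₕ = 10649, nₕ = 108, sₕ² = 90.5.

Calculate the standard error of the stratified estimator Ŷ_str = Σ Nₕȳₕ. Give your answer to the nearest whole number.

9962

Var(Ŷ_str) = Σₕ Nₕ²(1 − fₕ)sₕ²/nₕ.
Dept II: 7037²·(1 − 1185/7037)·67/1185 = 2.3283503 × 10^6.
Dept IV: 6844²·(1 − 1177/6844)·86.75/1177 = 2.8586187 × 10^6.
Dept III: 10649²·(1 − 108/10649)·90.5/108 = 9.4062272 × 10^7.
Sum = 9.9249241 × 10^7.
SE = √(9.9249241 × 10^7) = 9962.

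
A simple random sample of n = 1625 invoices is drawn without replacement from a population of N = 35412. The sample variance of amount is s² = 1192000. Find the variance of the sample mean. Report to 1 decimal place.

699.9

Under SRS without replacement, Var(ȳ) = (1 − f)·s²/n with f = n/N = 1625/35412 = 0.04588840.
Var(ȳ) = (1 − 0.04588840)·1192000/1625 = 0.95411160·733.53846 = 699.87756.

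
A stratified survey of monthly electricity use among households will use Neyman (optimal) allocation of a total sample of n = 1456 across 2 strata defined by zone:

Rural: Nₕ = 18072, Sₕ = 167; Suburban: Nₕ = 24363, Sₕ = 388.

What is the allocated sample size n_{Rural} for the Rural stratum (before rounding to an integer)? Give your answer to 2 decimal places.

352.36

Neyman allocation: nₕ = n·NₕSₕ / Σⱼ NⱼSⱼ.
Σ NⱼSⱼ = 18072·167 + 24363·388 = 1.2470868 × 10^7.
n_{Rural} = 1456·18072·167 / (1.2470868 × 10^7) = 352.36.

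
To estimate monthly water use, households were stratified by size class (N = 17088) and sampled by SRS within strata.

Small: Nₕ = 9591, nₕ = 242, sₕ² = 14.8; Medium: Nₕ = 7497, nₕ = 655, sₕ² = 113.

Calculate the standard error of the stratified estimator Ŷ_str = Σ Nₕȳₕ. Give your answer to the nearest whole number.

3786

Var(Ŷ_str) = Σₕ Nₕ²(1 − fₕ)sₕ²/nₕ.
Small: 9591²·(1 − 242/9591)·14.8/242 = 5.4837216 × 10^6.
Medium: 7497²·(1 − 655/7497)·113/655 = 8.8492757 × 10^6.
Sum = 1.4332997 × 10^7.
SE = √(1.4332997 × 10^7) = 3786.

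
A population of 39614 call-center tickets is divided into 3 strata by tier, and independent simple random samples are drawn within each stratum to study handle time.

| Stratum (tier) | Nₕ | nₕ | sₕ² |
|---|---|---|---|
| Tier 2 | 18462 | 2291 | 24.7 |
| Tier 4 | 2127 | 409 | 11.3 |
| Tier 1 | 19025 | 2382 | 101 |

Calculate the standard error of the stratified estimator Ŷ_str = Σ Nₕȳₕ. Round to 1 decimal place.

Var(Ŷ_str) = Σₕ Nₕ²(1 − fₕ)sₕ²/nₕ.
Tier 2: 18462²·(1 − 2291/18462)·24.7/2291 = 3.2187518 × 10^6.
Tier 4: 2127²·(1 − 409/2127)·11.3/409 = 100959.17.
Tier 1: 19025²·(1 − 2382/19025)·101/2382 = 1.3425668 × 10^7.
Sum = 1.6745379 × 10^7.
SE = √(1.6745379 × 10^7) = 4092.1.

4092.1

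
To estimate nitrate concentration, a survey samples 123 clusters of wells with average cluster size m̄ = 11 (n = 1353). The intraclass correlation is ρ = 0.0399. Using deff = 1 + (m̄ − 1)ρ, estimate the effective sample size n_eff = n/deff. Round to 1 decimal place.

967.1

deff = 1 + (11 − 1)·0.0399 = 1 + 0.399 = 1.399.
n_eff = 1353 / 1.399 = 967.1.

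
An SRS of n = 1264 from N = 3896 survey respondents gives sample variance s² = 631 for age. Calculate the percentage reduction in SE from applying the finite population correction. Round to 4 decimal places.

f = n/N = 1264/3896 = 0.32443532.
SE_no-fpc = √(s²/n) = 0.70654714; SE_fpc = √((1−f)s²/n) = 0.58073047.
Ratio = √(1−f) = 0.82192742. Reduction = 100·(1 − 0.82192742) = 17.8073%.

17.8073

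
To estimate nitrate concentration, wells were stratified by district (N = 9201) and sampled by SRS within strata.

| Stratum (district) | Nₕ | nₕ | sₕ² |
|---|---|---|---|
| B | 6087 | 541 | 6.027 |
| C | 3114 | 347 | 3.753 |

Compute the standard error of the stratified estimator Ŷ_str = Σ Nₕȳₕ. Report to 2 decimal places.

Var(Ŷ_str) = Σₕ Nₕ²(1 − fₕ)sₕ²/nₕ.
B: 6087²·(1 − 541/6087)·6.027/541 = 376085.94.
C: 3114²·(1 − 347/3114)·3.753/347 = 93191.619.
Sum = 469277.56.
SE = √(469277.56) = 685.04.

685.04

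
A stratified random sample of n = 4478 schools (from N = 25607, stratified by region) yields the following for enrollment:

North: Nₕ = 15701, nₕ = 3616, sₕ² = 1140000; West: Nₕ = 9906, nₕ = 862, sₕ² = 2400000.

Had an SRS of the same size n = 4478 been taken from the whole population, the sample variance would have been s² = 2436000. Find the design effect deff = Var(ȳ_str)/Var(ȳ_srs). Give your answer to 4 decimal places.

1.0507

Var(ȳ_str) = Σ Wₕ²(1−fₕ)sₕ²/nₕ with Wₕ = Nₕ/25607:
  North: (15701/25607)²·(1−3616/15701)·1140000/3616 = 91.229017
  West: (9906/25607)²·(1−862/9906)·2400000/862 = 380.40433
  → Var(ȳ_str) = 471.63335.
Var(ȳ_srs) = (1 − 4478/25607)·2436000/4478 = 448.86262.
deff = 471.63335 / 448.86262 = 1.0507.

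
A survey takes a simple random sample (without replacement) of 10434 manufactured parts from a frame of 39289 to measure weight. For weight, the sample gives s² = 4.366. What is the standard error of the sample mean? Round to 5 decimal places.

0.01753

Under SRS without replacement, Var(ȳ) = (1 − f)·s²/n with f = n/N = 10434/39289 = 0.26557052.
Var(ȳ) = (1 − 0.26557052)·4.366/10434 = 0.73442948·4.1843972 × 10^-4 = 3.0731446 × 10^-4.
SE(ȳ) = √(3.0731446 × 10^-4) = 0.01753.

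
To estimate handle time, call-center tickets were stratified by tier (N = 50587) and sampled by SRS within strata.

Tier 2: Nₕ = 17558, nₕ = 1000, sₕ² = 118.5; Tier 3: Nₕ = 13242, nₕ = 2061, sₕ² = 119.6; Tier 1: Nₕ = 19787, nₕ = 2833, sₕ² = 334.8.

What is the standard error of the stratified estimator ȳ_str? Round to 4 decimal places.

Var(ȳ_str) = Σₕ Wₕ²(1 − fₕ)sₕ²/nₕ with Wₕ = Nₕ/N, N = 50587.
Tier 2: Wₕ = 0.34708522; term = 0.34708522²·(1 − 0.05695409)·118.5/1000 = 0.013462429.
Tier 3: Wₕ = 0.26176686; term = 0.26176686²·(1 − 0.15564114)·119.6/2061 = 0.0033574501.
Tier 1: Wₕ = 0.39114792; term = 0.39114792²·(1 − 0.14317481)·334.8/2833 = 0.015492202.
Sum = 0.032312081.
SE = √(0.032312081) = 0.1798.

0.1798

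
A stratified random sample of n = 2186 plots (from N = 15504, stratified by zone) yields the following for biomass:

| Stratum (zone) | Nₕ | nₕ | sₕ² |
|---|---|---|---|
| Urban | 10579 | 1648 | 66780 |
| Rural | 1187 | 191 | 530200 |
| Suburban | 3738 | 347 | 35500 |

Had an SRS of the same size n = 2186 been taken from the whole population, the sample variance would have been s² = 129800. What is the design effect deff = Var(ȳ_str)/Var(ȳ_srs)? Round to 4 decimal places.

0.6857

Var(ȳ_str) = Σ Wₕ²(1−fₕ)sₕ²/nₕ with Wₕ = Nₕ/15504:
  Urban: (10579/15504)²·(1−1648/10579)·66780/1648 = 15.927455
  Rural: (1187/15504)²·(1−191/1187)·530200/191 = 13.653025
  Suburban: (3738/15504)²·(1−347/3738)·35500/347 = 5.3948385
  → Var(ȳ_str) = 34.975319.
Var(ȳ_srs) = (1 − 2186/15504)·129800/2186 = 51.005826.
deff = 34.975319 / 51.005826 = 0.6857.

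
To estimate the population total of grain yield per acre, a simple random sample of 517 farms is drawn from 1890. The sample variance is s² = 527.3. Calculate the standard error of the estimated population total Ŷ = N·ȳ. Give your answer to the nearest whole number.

Var(Ŷ) = N²·Var(ȳ) = N²·(1 − n/N)·s²/n.
f = 517/1890 = 0.27354497; Var(ȳ) = 0.72645503·527.3/517 = 0.74092792.
Var(Ŷ) = 1890² · 0.74092792 = 2.6466686 × 10^6.
SE(Ŷ) = √(2.6466686 × 10^6) = 1627.

1627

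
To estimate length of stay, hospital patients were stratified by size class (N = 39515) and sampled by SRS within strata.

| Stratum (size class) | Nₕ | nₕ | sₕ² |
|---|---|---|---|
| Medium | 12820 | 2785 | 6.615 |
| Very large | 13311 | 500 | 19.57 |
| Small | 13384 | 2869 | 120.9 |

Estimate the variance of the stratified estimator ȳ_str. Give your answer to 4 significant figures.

Var(ȳ_str) = Σₕ Wₕ²(1 − fₕ)sₕ²/nₕ with Wₕ = Nₕ/N, N = 39515.
Medium: Wₕ = 0.32443376; term = 0.32443376²·(1 − 0.21723869)·6.615/2785 = 1.9569786 × 10^-4.
Very large: Wₕ = 0.33685942; term = 0.33685942²·(1 − 0.03756292)·19.57/500 = 0.0042745516.
Small: Wₕ = 0.33870682; term = 0.33870682²·(1 − 0.21436043)·120.9/2869 = 0.0037981052.
Sum = 0.0082683547.

0.008268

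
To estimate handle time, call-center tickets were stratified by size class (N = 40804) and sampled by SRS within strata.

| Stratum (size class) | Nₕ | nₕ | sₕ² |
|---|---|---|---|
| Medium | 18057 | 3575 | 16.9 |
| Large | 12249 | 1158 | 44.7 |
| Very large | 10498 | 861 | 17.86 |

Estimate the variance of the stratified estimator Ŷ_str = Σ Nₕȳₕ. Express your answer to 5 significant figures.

Var(Ŷ_str) = Σₕ Nₕ²(1 − fₕ)sₕ²/nₕ.
Medium: 18057²·(1 − 3575/18057)·16.9/3575 = 1.2361888 × 10^6.
Large: 12249²·(1 − 1158/12249)·44.7/1158 = 5.244092 × 10^6.
Very large: 10498²·(1 − 861/10498)·17.86/861 = 2.0985858 × 10^6.
Sum = 8.5788666 × 10^6.

8.5789 × 10^6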